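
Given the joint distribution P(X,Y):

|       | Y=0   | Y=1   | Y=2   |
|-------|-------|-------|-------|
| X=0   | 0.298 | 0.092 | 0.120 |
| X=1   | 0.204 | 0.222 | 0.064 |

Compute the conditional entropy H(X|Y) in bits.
0.9347 bits

H(X|Y) = H(X,Y) - H(Y)

H(X,Y) = -Σ_{x,y} P(x,y) log₂ P(x,y). Per-cell terms -P(x,y)·log₂P(x,y):
  X=0: 0.5205, 0.3167, 0.3671
  X=1: 0.4678, 0.4820, 0.2538
Sum of the 6 terms: H(X,Y) = 2.4079 bits

Marginal of Y (column sums):
  P(Y=0) = 0.298 + 0.204 = 0.502
  P(Y=1) = 0.092 + 0.222 = 0.314
  P(Y=2) = 0.120 + 0.064 = 0.184
H(Y) = -[0.502·log₂(0.502) + 0.314·log₂(0.314) + 0.184·log₂(0.184)]
  = 0.4991 + 0.5247 + 0.4494 = 1.4732 bits

H(X|Y) = H(X,Y) - H(Y) = 2.4079 - 1.4732 = 0.9347 bits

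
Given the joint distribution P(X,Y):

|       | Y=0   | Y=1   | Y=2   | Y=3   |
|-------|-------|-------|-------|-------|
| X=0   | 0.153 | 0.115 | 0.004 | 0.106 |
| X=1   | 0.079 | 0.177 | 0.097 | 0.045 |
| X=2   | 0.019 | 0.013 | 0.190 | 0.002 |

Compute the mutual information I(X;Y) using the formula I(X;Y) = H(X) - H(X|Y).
0.4279 bits

I(X;Y) = H(X) - H(X|Y)

Marginal of X (row sums):
  P(X=0) = 0.153 + 0.115 + 0.004 + 0.106 = 0.378
  P(X=1) = 0.079 + 0.177 + 0.097 + 0.045 = 0.398
  P(X=2) = 0.019 + 0.013 + 0.190 + 0.002 = 0.224
H(X) = -[0.378·log₂(0.378) + 0.398·log₂(0.398) + 0.224·log₂(0.224)]
  = 0.530539 + 0.529006 + 0.483488 = 1.54303 bits

Marginal of Y (column sums):
  P(Y=0) = 0.153 + 0.079 + 0.019 = 0.251
  P(Y=1) = 0.115 + 0.177 + 0.013 = 0.305
  P(Y=2) = 0.004 + 0.097 + 0.190 = 0.291
  P(Y=3) = 0.106 + 0.045 + 0.002 = 0.153
H(X|Y) = Σ_y P(y)·H(X|Y=y):
  Y=0: P(Y=0) = 0.251, P(X|Y=0) = (153/251, 79/251, 19/251) → H(X|Y=0) = 1.242103
  Y=1: P(Y=1) = 0.305, P(X|Y=1) = (23/61, 177/305, 13/305) → H(X|Y=1) = 1.180196
  Y=2: P(Y=2) = 0.291, P(X|Y=2) = (4/291, 1/3, 190/291) → H(X|Y=2) = 1.014896
  Y=3: P(Y=3) = 0.153, P(X|Y=3) = (106/153, 5/17, 2/153) → H(X|Y=3) = 0.967891
H(X|Y) = 0.251·1.242103 + 0.305·1.180196 + 0.291·1.014896 + 0.153·0.967891 = 1.11515 bits

I(X;Y) = H(X) - H(X|Y) = 1.54303 - 1.11515 = 0.4279 bits

Cross-check via I(X;Y) = H(X) + H(Y) - H(X,Y): computing H(Y) from the column sums and H(X,Y) from the 12 cells in the same way gives H(Y) = 1.95568 bits and H(X,Y) = 3.07083 bits, so
I(X;Y) = 1.54303 + 1.95568 - 3.07083 = 0.4279 bits ✓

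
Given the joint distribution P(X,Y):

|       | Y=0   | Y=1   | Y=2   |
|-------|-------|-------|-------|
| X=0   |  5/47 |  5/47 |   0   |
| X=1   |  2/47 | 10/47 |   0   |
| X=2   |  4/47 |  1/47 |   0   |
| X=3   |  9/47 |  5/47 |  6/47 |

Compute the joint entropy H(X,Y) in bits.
2.9570 bits

H(X,Y) = -Σ_{x,y} P(x,y) log₂ P(x,y). Per-cell terms -P(x,y)·log₂P(x,y):
  X=0: 0.34390, 0.34390, 0.00000
  X=1: 0.19381, 0.47503, 0.00000
  X=2: 0.30252, 0.11818, 0.00000
  X=3: 0.45664, 0.34390, 0.37910
  (cells with P = 0 contribute 0)
Sum of the 12 terms: H(X,Y) = 2.9570 bits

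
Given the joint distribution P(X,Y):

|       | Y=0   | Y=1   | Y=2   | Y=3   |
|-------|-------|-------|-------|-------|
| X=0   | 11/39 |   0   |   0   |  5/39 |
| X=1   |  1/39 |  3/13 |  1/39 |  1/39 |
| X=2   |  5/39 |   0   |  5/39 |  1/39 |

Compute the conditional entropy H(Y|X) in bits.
1.1195 bits

H(Y|X) = H(X,Y) - H(X)

H(X,Y) = -Σ_{x,y} P(x,y) log₂ P(x,y). Per-cell terms -P(x,y)·log₂P(x,y):
  X=0: 0.51502, 0.00000, 0.00000, 0.37993
  X=1: 0.13552, 0.48819, 0.13552, 0.13552
  X=2: 0.37993, 0.00000, 0.37993, 0.13552
  (cells with P = 0 contribute 0)
Sum of the 12 terms: H(X,Y) = 2.6851 bits

Marginal of X (row sums):
  P(X=0) = 11/39 + 0 + 0 + 5/39 = 16/39
  P(X=1) = 1/39 + 3/13 + 1/39 + 1/39 = 4/13
  P(X=2) = 5/39 + 0 + 5/39 + 1/39 = 11/39
H(X) = -[(16/39)·log₂(16/39) + (4/13)·log₂(4/13) + (11/39)·log₂(11/39)]
  = 0.52734 + 0.52321 + 0.51502 = 1.5656 bits

H(Y|X) = H(X,Y) - H(X) = 2.6851 - 1.5656 = 1.1195 bits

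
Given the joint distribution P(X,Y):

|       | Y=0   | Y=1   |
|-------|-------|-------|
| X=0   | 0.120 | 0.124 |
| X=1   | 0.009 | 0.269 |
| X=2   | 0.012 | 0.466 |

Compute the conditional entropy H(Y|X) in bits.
0.3821 bits

H(Y|X) = H(X,Y) - H(X)

H(X,Y) = -Σ_{x,y} P(x,y) log₂ P(x,y). Per-cell terms -P(x,y)·log₂P(x,y):
  X=0: 0.36706724, 0.37343691
  X=1: 0.06116273, 0.50957260
  X=2: 0.07656986, 0.51334473
Sum of the 6 terms: H(X,Y) = 1.9011541 bits

Marginal of X (row sums):
  P(X=0) = 0.120 + 0.124 = 0.244
  P(X=1) = 0.009 + 0.269 = 0.278
  P(X=2) = 0.012 + 0.466 = 0.478
H(X) = -[0.244·log₂(0.244) + 0.278·log₂(0.278) + 0.478·log₂(0.478)]
  = 0.49655146 + 0.51342241 + 0.50903055 = 1.5190044 bits

H(Y|X) = H(X,Y) - H(X) = 1.9011541 - 1.5190044 = 0.3821 bits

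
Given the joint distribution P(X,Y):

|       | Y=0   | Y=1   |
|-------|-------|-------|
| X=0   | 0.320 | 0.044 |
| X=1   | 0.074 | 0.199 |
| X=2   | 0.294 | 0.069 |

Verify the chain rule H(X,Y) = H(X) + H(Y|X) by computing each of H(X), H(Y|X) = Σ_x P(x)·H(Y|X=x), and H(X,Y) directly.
H(X) = 1.5727 bits, H(Y|X) = 0.6784 bits, H(X,Y) = 2.2512 bits

Marginal of X (row sums):
  P(X=0) = 0.320 + 0.044 = 0.364
  P(X=1) = 0.074 + 0.199 = 0.273
  P(X=2) = 0.294 + 0.069 = 0.363
H(X) = -[0.364·log₂(0.364) + 0.273·log₂(0.273) + 0.363·log₂(0.363)]
  = 0.5307 + 0.5113 + 0.5307 = 1.5727 bits

H(Y|X) = Σ_x P(x)·H(Y|X=x):
  X=0: P(X=0) = 0.364, P(Y|X=0) = (80/91, 11/91) → H(Y|X=0) = 0.5319
  X=1: P(X=1) = 0.273, P(Y|X=1) = (74/273, 199/273) → H(Y|X=1) = 0.8430
  X=2: P(X=2) = 0.363, P(Y|X=2) = (98/121, 23/121) → H(Y|X=2) = 0.7016
H(Y|X) = 0.364·0.5319 + 0.273·0.8430 + 0.363·0.7016 = 0.6784 bits

H(X,Y) = -Σ_{x,y} P(x,y) log₂ P(x,y). Per-cell terms -P(x,y)·log₂P(x,y):
  X=0: 0.5260, 0.1983
  X=1: 0.2780, 0.4635
  X=2: 0.5192, 0.2662
Sum of the 6 terms: H(X,Y) = 2.2512 bits

Chain rule check:
  H(X) + H(Y|X) = 1.5727 + 0.6784 = 2.2511 bits
  H(X,Y) = 2.2512 bits
✓ Chain rule verified (Δ = 0.0001 is 4-dp rounding noise: each of the three values was rounded independently).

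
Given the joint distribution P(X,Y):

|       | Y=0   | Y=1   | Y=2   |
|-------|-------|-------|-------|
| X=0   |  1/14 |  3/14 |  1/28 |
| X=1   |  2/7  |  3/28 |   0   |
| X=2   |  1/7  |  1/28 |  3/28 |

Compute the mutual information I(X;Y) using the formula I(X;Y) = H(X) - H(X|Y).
0.3043 bits

I(X;Y) = H(X) - H(X|Y)

Marginal of X (row sums):
  P(X=0) = 1/14 + 3/14 + 1/28 = 9/28
  P(X=1) = 2/7 + 3/28 + 0 = 11/28
  P(X=2) = 1/7 + 1/28 + 3/28 = 2/7
H(X) = -[(9/28)·log₂(9/28) + (11/28)·log₂(11/28) + (2/7)·log₂(2/7)]
  = 0.52632 + 0.52954 + 0.51639 = 1.57225 bits

Marginal of Y (column sums):
  P(Y=0) = 1/14 + 2/7 + 1/7 = 1/2
  P(Y=1) = 3/14 + 3/28 + 1/28 = 5/14
  P(Y=2) = 1/28 + 0 + 3/28 = 1/7
H(X|Y) = Σ_y P(y)·H(X|Y=y):
  Y=0: P(Y=0) = 1/2, P(X|Y=0) = (1/7, 4/7, 2/7) → H(X|Y=0) = 1.37878
  Y=1: P(Y=1) = 5/14, P(X|Y=1) = (3/5, 3/10, 1/10) → H(X|Y=1) = 1.29546
  Y=2: P(Y=2) = 1/7, P(X|Y=2) = (1/4, 0, 3/4) → H(X|Y=2) = 0.81128
H(X|Y) = (1/2)·1.37878 + (5/14)·1.29546 + (1/7)·0.81128 = 1.26795 bits

I(X;Y) = H(X) - H(X|Y) = 1.57225 - 1.26795 = 0.3043 bits

Cross-check via I(X;Y) = H(X) + H(Y) - H(X,Y): computing H(Y) from the column sums and H(X,Y) from the 9 cells in the same way gives H(Y) = 1.43156 bits and H(X,Y) = 2.69951 bits, so
I(X;Y) = 1.57225 + 1.43156 - 2.69951 = 0.3043 bits ✓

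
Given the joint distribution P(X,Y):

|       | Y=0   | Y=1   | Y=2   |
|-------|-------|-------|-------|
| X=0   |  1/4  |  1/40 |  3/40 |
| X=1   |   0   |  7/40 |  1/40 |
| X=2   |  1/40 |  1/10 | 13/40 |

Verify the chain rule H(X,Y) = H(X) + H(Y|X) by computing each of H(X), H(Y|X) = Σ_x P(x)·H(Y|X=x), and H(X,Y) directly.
H(X) = 1.5129 bits, H(Y|X) = 0.9658 bits, H(X,Y) = 2.4786 bits

Marginal of X (row sums):
  P(X=0) = 1/4 + 1/40 + 3/40 = 7/20
  P(X=1) = 0 + 7/40 + 1/40 = 1/5
  P(X=2) = 1/40 + 1/10 + 13/40 = 9/20
H(X) = -[(7/20)·log₂(7/20) + (1/5)·log₂(1/5) + (9/20)·log₂(9/20)]
  = 0.53010 + 0.46439 + 0.51840 = 1.5129 bits

H(Y|X) = Σ_x P(x)·H(Y|X=x):
  X=0: P(X=0) = 7/20, P(Y|X=0) = (5/7, 1/14, 3/14) → H(Y|X=0) = 1.09491
  X=1: P(X=1) = 1/5, P(Y|X=1) = (0, 7/8, 1/8) → H(Y|X=1) = 0.54356
  X=2: P(X=2) = 9/20, P(Y|X=2) = (1/18, 2/9, 13/18) → H(Y|X=2) = 1.05294
H(Y|X) = (7/20)·1.09491 + (1/5)·0.54356 + (9/20)·1.05294 = 0.9658 bits

H(X,Y) = -Σ_{x,y} P(x,y) log₂ P(x,y). Per-cell terms -P(x,y)·log₂P(x,y):
  X=0: 0.50000, 0.13305, 0.28027
  X=1: 0.00000, 0.44005, 0.13305
  X=2: 0.13305, 0.33219, 0.52698
  (cells with P = 0 contribute 0)
Sum of the 9 terms: H(X,Y) = 2.4786 bits

Chain rule check:
  H(X) + H(Y|X) = 1.5129 + 0.9658 = 2.4787 bits
  H(X,Y) = 2.4786 bits
✓ Chain rule verified (Δ = 0.0001 is 4-dp rounding noise: each of the three values was rounded independently).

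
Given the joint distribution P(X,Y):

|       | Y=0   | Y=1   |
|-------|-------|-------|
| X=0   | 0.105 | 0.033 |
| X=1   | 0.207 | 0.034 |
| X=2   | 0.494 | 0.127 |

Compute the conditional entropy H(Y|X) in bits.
0.7049 bits

H(Y|X) = H(X,Y) - H(X)

H(X,Y) = -Σ_{x,y} P(x,y) log₂ P(x,y). Per-cell terms -P(x,y)·log₂P(x,y):
  X=0: 0.34141, 0.16241
  X=1: 0.47037, 0.16586
  X=2: 0.50260, 0.37809
Sum of the 6 terms: H(X,Y) = 2.02074 bits

Marginal of X (row sums):
  P(X=0) = 0.105 + 0.033 = 0.138
  P(X=1) = 0.207 + 0.034 = 0.241
  P(X=2) = 0.494 + 0.127 = 0.621
H(X) = -[0.138·log₂(0.138) + 0.241·log₂(0.241) + 0.621·log₂(0.621)]
  = 0.39430 + 0.49475 + 0.42683 = 1.31588 bits

H(Y|X) = H(X,Y) - H(X) = 2.02074 - 1.31588 = 0.7049 bits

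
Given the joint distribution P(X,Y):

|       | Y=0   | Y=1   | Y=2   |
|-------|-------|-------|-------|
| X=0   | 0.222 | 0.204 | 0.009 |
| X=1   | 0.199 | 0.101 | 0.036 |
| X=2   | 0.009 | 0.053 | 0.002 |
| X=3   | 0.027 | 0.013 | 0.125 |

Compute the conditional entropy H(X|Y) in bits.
1.3983 bits

H(X|Y) = H(X,Y) - H(Y)

H(X,Y) = -Σ_{x,y} P(x,y) log₂ P(x,y). Per-cell terms -P(x,y)·log₂P(x,y):
  X=0: 0.4820, 0.4678, 0.0612
  X=1: 0.4635, 0.3341, 0.1727
  X=2: 0.0612, 0.2246, 0.0179
  X=3: 0.1407, 0.0814, 0.3750
Sum of the 12 terms: H(X,Y) = 2.8821 bits

Marginal of Y (column sums):
  P(Y=0) = 0.222 + 0.199 + 0.009 + 0.027 = 0.457
  P(Y=1) = 0.204 + 0.101 + 0.053 + 0.013 = 0.371
  P(Y=2) = 0.009 + 0.036 + 0.002 + 0.125 = 0.172
H(Y) = -[0.457·log₂(0.457) + 0.371·log₂(0.371) + 0.172·log₂(0.172)]
  = 0.5163 + 0.5307 + 0.4368 = 1.4838 bits

H(X|Y) = H(X,Y) - H(Y) = 2.8821 - 1.4838 = 1.3983 bits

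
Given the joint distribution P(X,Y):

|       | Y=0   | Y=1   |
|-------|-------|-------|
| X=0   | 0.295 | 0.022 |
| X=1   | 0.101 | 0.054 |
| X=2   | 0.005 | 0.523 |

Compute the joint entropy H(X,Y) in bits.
1.7294 bits

H(X,Y) = -Σ_{x,y} P(x,y) log₂ P(x,y). Per-cell terms -P(x,y)·log₂P(x,y):
  X=0: 0.51956, 0.12114
  X=1: 0.33406, 0.22739
  X=2: 0.03822, 0.48907
Sum of the 6 terms: H(X,Y) = 1.7294 bits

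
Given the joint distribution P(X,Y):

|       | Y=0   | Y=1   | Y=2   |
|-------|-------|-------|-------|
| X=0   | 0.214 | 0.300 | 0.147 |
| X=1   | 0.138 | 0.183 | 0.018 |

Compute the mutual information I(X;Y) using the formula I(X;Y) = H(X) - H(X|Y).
0.0394 bits

I(X;Y) = H(X) - H(X|Y)

Marginal of X (row sums):
  P(X=0) = 0.214 + 0.300 + 0.147 = 0.661
  P(X=1) = 0.138 + 0.183 + 0.018 = 0.339
H(X) = -[0.661·log₂(0.661) + 0.339·log₂(0.339)]
  = 0.394801 + 0.529058 = 0.92386 bits

Marginal of Y (column sums):
  P(Y=0) = 0.214 + 0.138 = 0.352
  P(Y=1) = 0.300 + 0.183 = 0.483
  P(Y=2) = 0.147 + 0.018 = 0.165
H(X|Y) = Σ_y P(y)·H(X|Y=y):
  Y=0: P(Y=0) = 0.352, P(X|Y=0) = (107/176, 69/176) → H(X|Y=0) = 0.966107
  Y=1: P(Y=1) = 0.483, P(X|Y=1) = (100/161, 61/161) → H(X|Y=1) = 0.957249
  Y=2: P(Y=2) = 0.165, P(X|Y=2) = (49/55, 6/55) → H(X|Y=2) = 0.497168
H(X|Y) = 0.352·0.966107 + 0.483·0.957249 + 0.165·0.497168 = 0.88445 bits

I(X;Y) = H(X) - H(X|Y) = 0.92386 - 0.88445 = 0.0394 bits

Cross-check via I(X;Y) = H(X) + H(Y) - H(X,Y): computing H(Y) from the column sums and H(X,Y) from the 6 cells in the same way gives H(Y) = 1.46625 bits and H(X,Y) = 2.35070 bits, so
I(X;Y) = 0.92386 + 1.46625 - 2.35070 = 0.0394 bits ✓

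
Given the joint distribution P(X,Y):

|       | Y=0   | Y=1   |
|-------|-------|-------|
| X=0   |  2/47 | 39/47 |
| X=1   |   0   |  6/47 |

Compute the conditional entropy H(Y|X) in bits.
0.2453 bits

H(Y|X) = H(X,Y) - H(X)

H(X,Y) = -Σ_{x,y} P(x,y) log₂ P(x,y). Per-cell terms -P(x,y)·log₂P(x,y):
  X=0: 0.1938, 0.2234
  X=1: 0.0000, 0.3791
  (cells with P = 0 contribute 0)
Sum of the 4 terms: H(X,Y) = 0.7963 bits

Marginal of X (row sums):
  P(X=0) = 2/47 + 39/47 = 41/47
  P(X=1) = 0 + 6/47 = 6/47
H(X) = -[(41/47)·log₂(41/47) + (6/47)·log₂(6/47)]
  = 0.1719 + 0.3791 = 0.5510 bits

H(Y|X) = H(X,Y) - H(X) = 0.7963 - 0.5510 = 0.2453 bits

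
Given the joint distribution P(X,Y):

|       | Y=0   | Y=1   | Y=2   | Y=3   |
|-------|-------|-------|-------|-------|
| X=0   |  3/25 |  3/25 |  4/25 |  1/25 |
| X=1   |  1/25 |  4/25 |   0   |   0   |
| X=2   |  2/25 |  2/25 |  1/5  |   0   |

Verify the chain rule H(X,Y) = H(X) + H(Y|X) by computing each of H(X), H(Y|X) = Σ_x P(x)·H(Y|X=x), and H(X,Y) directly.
H(X) = 1.5161 bits, H(Y|X) = 1.4829 bits, H(X,Y) = 2.9991 bits

Marginal of X (row sums):
  P(X=0) = 3/25 + 3/25 + 4/25 + 1/25 = 11/25
  P(X=1) = 1/25 + 4/25 + 0 + 0 = 1/5
  P(X=2) = 2/25 + 2/25 + 1/5 + 0 = 9/25
H(X) = -[(11/25)·log₂(11/25) + (1/5)·log₂(1/5) + (9/25)·log₂(9/25)]
  = 0.521147 + 0.464386 + 0.530615 = 1.5161 bits

H(Y|X) = Σ_x P(x)·H(Y|X=x):
  X=0: P(X=0) = 11/25, P(Y|X=0) = (3/11, 3/11, 4/11, 1/11) → H(Y|X=0) = 1.867634
  X=1: P(X=1) = 1/5, P(Y|X=1) = (1/5, 4/5, 0, 0) → H(Y|X=1) = 0.721928
  X=2: P(X=2) = 9/25, P(Y|X=2) = (2/9, 2/9, 5/9, 0) → H(Y|X=2) = 1.435521
H(Y|X) = (11/25)·1.867634 + (1/5)·0.721928 + (9/25)·1.435521 = 1.4829 bits

H(X,Y) = -Σ_{x,y} P(x,y) log₂ P(x,y). Per-cell terms -P(x,y)·log₂P(x,y):
  X=0: 0.367067, 0.367067, 0.423017, 0.185754
  X=1: 0.185754, 0.423017, 0.000000, 0.000000
  X=2: 0.291508, 0.291508, 0.464386, 0.000000
  (cells with P = 0 contribute 0)
Sum of the 12 terms: H(X,Y) = 2.9991 bits

Chain rule check:
  H(X) + H(Y|X) = 1.5161 + 1.4829 = 2.9990 bits
  H(X,Y) = 2.9991 bits
✓ Chain rule verified (Δ = 0.0001 is 4-dp rounding noise: each of the three values was rounded independently).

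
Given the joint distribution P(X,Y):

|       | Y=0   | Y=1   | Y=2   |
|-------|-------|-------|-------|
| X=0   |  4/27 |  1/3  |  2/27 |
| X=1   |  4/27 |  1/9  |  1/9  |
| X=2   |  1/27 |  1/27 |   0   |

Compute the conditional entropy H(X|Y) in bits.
1.1928 bits

H(X|Y) = H(X,Y) - H(Y)

H(X,Y) = -Σ_{x,y} P(x,y) log₂ P(x,y). Per-cell terms -P(x,y)·log₂P(x,y):
  X=0: 0.40813, 0.52832, 0.27814
  X=1: 0.40813, 0.35221, 0.35221
  X=2: 0.17611, 0.17611, 0.00000
  (cells with P = 0 contribute 0)
Sum of the 9 terms: H(X,Y) = 2.6794 bits

Marginal of Y (column sums):
  P(Y=0) = 4/27 + 4/27 + 1/27 = 1/3
  P(Y=1) = 1/3 + 1/9 + 1/27 = 13/27
  P(Y=2) = 2/27 + 1/9 + 0 = 5/27
H(Y) = -[(1/3)·log₂(1/3) + (13/27)·log₂(13/27) + (5/27)·log₂(5/27)]
  = 0.52832 + 0.50770 + 0.45055 = 1.4866 bits

H(X|Y) = H(X,Y) - H(Y) = 2.6794 - 1.4866 = 1.1928 bits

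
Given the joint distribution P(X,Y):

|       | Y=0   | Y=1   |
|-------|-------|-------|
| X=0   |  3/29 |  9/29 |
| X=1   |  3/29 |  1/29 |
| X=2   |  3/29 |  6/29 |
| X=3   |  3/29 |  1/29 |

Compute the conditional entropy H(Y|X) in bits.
0.8445 bits

H(Y|X) = H(X,Y) - H(X)

H(X,Y) = -Σ_{x,y} P(x,y) log₂ P(x,y). Per-cell terms -P(x,y)·log₂P(x,y):
  X=0: 0.3385881, 0.5238794
  X=1: 0.3385881, 0.1675166
  X=2: 0.3385881, 0.4702797
  X=3: 0.3385881, 0.1675166
Sum of the 8 terms: H(X,Y) = 2.683545 bits

Marginal of X (row sums):
  P(X=0) = 3/29 + 9/29 = 12/29
  P(X=1) = 3/29 + 1/29 = 4/29
  P(X=2) = 3/29 + 6/29 = 9/29
  P(X=3) = 3/29 + 1/29 = 4/29
H(X) = -[(12/29)·log₂(12/29) + (4/29)·log₂(4/29) + (9/29)·log₂(9/29) + (4/29)·log₂(4/29)]
  = 0.5267663 + 0.3942043 + 0.5238794 + 0.3942043 = 1.839054 bits

H(Y|X) = H(X,Y) - H(X) = 2.683545 - 1.839054 = 0.8445 bits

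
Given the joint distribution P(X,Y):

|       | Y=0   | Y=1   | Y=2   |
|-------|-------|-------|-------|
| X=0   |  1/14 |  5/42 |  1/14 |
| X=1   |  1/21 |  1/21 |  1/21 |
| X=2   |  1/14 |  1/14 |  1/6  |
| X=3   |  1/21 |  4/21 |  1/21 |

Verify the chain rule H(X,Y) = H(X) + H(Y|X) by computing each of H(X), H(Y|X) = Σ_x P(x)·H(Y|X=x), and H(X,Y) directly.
H(X) = 1.9473 bits, H(Y|X) = 1.4383 bits, H(X,Y) = 3.3856 bits

Marginal of X (row sums):
  P(X=0) = 1/14 + 5/42 + 1/14 = 11/42
  P(X=1) = 1/21 + 1/21 + 1/21 = 1/7
  P(X=2) = 1/14 + 1/14 + 1/6 = 13/42
  P(X=3) = 1/21 + 4/21 + 1/21 = 2/7
H(X) = -[(11/42)·log₂(11/42) + (1/7)·log₂(1/7) + (13/42)·log₂(13/42) + (2/7)·log₂(2/7)]
  = 0.506232 + 0.401051 + 0.523676 + 0.516387 = 1.9473 bits

H(Y|X) = Σ_x P(x)·H(Y|X=x):
  X=0: P(X=0) = 11/42, P(Y|X=0) = (3/11, 5/11, 3/11) → H(Y|X=0) = 1.539485
  X=1: P(X=1) = 1/7, P(Y|X=1) = (1/3, 1/3, 1/3) → H(Y|X=1) = 1.584963
  X=2: P(X=2) = 13/42, P(Y|X=2) = (3/13, 3/13, 7/13) → H(Y|X=2) = 1.457266
  X=3: P(X=3) = 2/7, P(Y|X=3) = (1/6, 2/3, 1/6) → H(Y|X=3) = 1.251629
H(Y|X) = (11/42)·1.539485 + (1/7)·1.584963 + (13/42)·1.457266 + (2/7)·1.251629 = 1.4383 bits

H(X,Y) = -Σ_{x,y} P(x,y) log₂ P(x,y). Per-cell terms -P(x,y)·log₂P(x,y):
  X=0: 0.271954, 0.365523, 0.271954
  X=1: 0.209158, 0.209158, 0.209158
  X=2: 0.271954, 0.271954, 0.430827
  X=3: 0.209158, 0.455680, 0.209158
Sum of the 12 terms: H(X,Y) = 3.3856 bits

Chain rule check:
  H(X) + H(Y|X) = 1.9473 + 1.4383 = 3.3856 bits
  H(X,Y) = 3.3856 bits
✓ Chain rule verified.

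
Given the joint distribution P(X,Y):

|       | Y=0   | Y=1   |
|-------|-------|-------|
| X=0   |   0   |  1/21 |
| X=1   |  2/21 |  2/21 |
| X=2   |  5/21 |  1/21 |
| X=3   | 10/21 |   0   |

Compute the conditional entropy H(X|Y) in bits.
1.3647 bits

H(X|Y) = H(X,Y) - H(Y)

H(X,Y) = -Σ_{x,y} P(x,y) log₂ P(x,y). Per-cell terms -P(x,y)·log₂P(x,y):
  X=0: 0.000000, 0.209158
  X=1: 0.323078, 0.323078
  X=2: 0.492950, 0.209158
  X=3: 0.509709, 0.000000
  (cells with P = 0 contribute 0)
Sum of the 8 terms: H(X,Y) = 2.06713 bits

Marginal of Y (column sums):
  P(Y=0) = 0 + 2/21 + 5/21 + 10/21 = 17/21
  P(Y=1) = 1/21 + 2/21 + 1/21 + 0 = 4/21
H(Y) = -[(17/21)·log₂(17/21) + (4/21)·log₂(4/21)]
  = 0.246787 + 0.455680 = 0.70247 bits

H(X|Y) = H(X,Y) - H(Y) = 2.06713 - 0.70247 = 1.3647 bits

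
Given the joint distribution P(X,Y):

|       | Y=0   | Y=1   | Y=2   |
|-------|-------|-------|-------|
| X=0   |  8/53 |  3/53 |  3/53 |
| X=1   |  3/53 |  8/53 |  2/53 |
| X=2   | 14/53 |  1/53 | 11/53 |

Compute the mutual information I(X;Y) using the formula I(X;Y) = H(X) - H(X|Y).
0.2352 bits

I(X;Y) = H(X) - H(X|Y)

Marginal of X (row sums):
  P(X=0) = 8/53 + 3/53 + 3/53 = 14/53
  P(X=1) = 3/53 + 8/53 + 2/53 = 13/53
  P(X=2) = 14/53 + 1/53 + 11/53 = 26/53
H(X) = -[(14/53)·log₂(14/53) + (13/53)·log₂(13/53) + (26/53)·log₂(26/53)]
  = 0.50732 + 0.49731 + 0.50405 = 1.5087 bits

Marginal of Y (column sums):
  P(Y=0) = 8/53 + 3/53 + 14/53 = 25/53
  P(Y=1) = 3/53 + 8/53 + 1/53 = 12/53
  P(Y=2) = 3/53 + 2/53 + 11/53 = 16/53
H(X|Y) = Σ_y P(y)·H(X|Y=y):
  Y=0: P(Y=0) = 25/53, P(X|Y=0) = (8/25, 3/25, 14/25) → H(X|Y=0) = 1.36154
  Y=1: P(Y=1) = 12/53, P(X|Y=1) = (1/4, 2/3, 1/12) → H(X|Y=1) = 1.18872
  Y=2: P(Y=2) = 16/53, P(X|Y=2) = (3/16, 1/8, 11/16) → H(X|Y=2) = 1.19946
H(X|Y) = (25/53)·1.36154 + (12/53)·1.18872 + (16/53)·1.19946 = 1.2735 bits

I(X;Y) = H(X) - H(X|Y) = 1.5087 - 1.2735 = 0.2352 bits

Cross-check via I(X;Y) = H(X) + H(Y) - H(X,Y): computing H(Y) from the column sums and H(X,Y) from the 9 cells in the same way gives H(Y) = 1.5182 bits and H(X,Y) = 2.7917 bits, so
I(X;Y) = 1.5087 + 1.5182 - 2.7917 = 0.2352 bits ✓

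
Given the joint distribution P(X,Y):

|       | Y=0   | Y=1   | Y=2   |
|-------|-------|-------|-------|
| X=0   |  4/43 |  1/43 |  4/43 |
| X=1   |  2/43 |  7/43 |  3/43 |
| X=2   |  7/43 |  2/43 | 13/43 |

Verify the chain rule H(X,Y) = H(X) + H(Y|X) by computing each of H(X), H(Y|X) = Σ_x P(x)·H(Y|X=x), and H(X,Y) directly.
H(X) = 1.4808 bits, H(Y|X) = 1.3370 bits, H(X,Y) = 2.8178 bits

Marginal of X (row sums):
  P(X=0) = 4/43 + 1/43 + 4/43 = 9/43
  P(X=1) = 2/43 + 7/43 + 3/43 = 12/43
  P(X=2) = 7/43 + 2/43 + 13/43 = 22/43
H(X) = -[(9/43)·log₂(9/43) + (12/43)·log₂(12/43) + (22/43)·log₂(22/43)]
  = 0.47226 + 0.51385 + 0.49466 = 1.4808 bits

H(Y|X) = Σ_x P(x)·H(Y|X=x):
  X=0: P(X=0) = 9/43, P(Y|X=0) = (4/9, 1/9, 4/9) → H(Y|X=0) = 1.39215
  X=1: P(X=1) = 12/43, P(Y|X=1) = (1/6, 7/12, 1/4) → H(Y|X=1) = 1.38443
  X=2: P(X=2) = 22/43, P(Y|X=2) = (7/22, 1/11, 13/22) → H(Y|X=2) = 1.28865
H(Y|X) = (9/43)·1.39215 + (12/43)·1.38443 + (22/43)·1.28865 = 1.3370 bits

H(X,Y) = -Σ_{x,y} P(x,y) log₂ P(x,y). Per-cell terms -P(x,y)·log₂P(x,y):
  X=0: 0.31872, 0.12619, 0.31872
  X=1: 0.20587, 0.42633, 0.26800
  X=2: 0.42633, 0.20587, 0.52176
Sum of the 9 terms: H(X,Y) = 2.8178 bits

Chain rule check:
  H(X) + H(Y|X) = 1.4808 + 1.3370 = 2.8178 bits
  H(X,Y) = 2.8178 bits
✓ Chain rule verified.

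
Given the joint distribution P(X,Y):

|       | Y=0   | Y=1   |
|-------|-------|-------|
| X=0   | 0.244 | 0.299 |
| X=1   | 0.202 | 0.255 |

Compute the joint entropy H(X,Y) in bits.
1.9862 bits

H(X,Y) = -Σ_{x,y} P(x,y) log₂ P(x,y). Per-cell terms -P(x,y)·log₂P(x,y):
  X=0: 0.4966, 0.5208
  X=1: 0.4661, 0.5027
Sum of the 4 terms: H(X,Y) = 1.9862 bits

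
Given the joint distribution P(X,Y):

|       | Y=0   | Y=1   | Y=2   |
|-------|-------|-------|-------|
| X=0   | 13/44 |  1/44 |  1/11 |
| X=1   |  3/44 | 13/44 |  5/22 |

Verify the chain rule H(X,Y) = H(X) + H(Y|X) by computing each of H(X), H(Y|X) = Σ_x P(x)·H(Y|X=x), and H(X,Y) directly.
H(X) = 0.9760 bits, H(Y|X) = 1.2519 bits, H(X,Y) = 2.2279 bits

Marginal of X (row sums):
  P(X=0) = 13/44 + 1/44 + 1/11 = 9/22
  P(X=1) = 3/44 + 13/44 + 5/22 = 13/22
H(X) = -[(9/22)·log₂(9/22) + (13/22)·log₂(13/22)]
  = 0.52753 + 0.44850 = 0.9760 bits

H(Y|X) = Σ_x P(x)·H(Y|X=x):
  X=0: P(X=0) = 9/22, P(Y|X=0) = (13/18, 1/18, 2/9) → H(Y|X=0) = 1.05294
  X=1: P(X=1) = 13/22, P(Y|X=1) = (3/26, 1/2, 5/13) → H(Y|X=1) = 1.38967
H(Y|X) = (9/22)·1.05294 + (13/22)·1.38967 = 1.2519 bits

H(X,Y) = -Σ_{x,y} P(x,y) log₂ P(x,y). Per-cell terms -P(x,y)·log₂P(x,y):
  X=0: 0.51970, 0.12408, 0.31449
  X=1: 0.26417, 0.51970, 0.48580
Sum of the 6 terms: H(X,Y) = 2.2279 bits

Chain rule check:
  H(X) + H(Y|X) = 0.9760 + 1.2519 = 2.2279 bits
  H(X,Y) = 2.2279 bits
✓ Chain rule verified.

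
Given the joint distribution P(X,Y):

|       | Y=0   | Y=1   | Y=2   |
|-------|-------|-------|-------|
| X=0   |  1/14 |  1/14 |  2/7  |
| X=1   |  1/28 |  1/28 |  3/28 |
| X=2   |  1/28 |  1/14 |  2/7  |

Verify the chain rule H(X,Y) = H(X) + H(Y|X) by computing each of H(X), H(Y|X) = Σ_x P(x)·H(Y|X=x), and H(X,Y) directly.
H(X) = 1.4972 bits, H(Y|X) = 1.2117 bits, H(X,Y) = 2.7090 bits

Marginal of X (row sums):
  P(X=0) = 1/14 + 1/14 + 2/7 = 3/7
  P(X=1) = 1/28 + 1/28 + 3/28 = 5/28
  P(X=2) = 1/28 + 1/14 + 2/7 = 11/28
H(X) = -[(3/7)·log₂(3/7) + (5/28)·log₂(5/28) + (11/28)·log₂(11/28)]
  = 0.523882 + 0.443826 + 0.529541 = 1.4972 bits

H(Y|X) = Σ_x P(x)·H(Y|X=x):
  X=0: P(X=0) = 3/7, P(Y|X=0) = (1/6, 1/6, 2/3) → H(Y|X=0) = 1.251629
  X=1: P(X=1) = 5/28, P(Y|X=1) = (1/5, 1/5, 3/5) → H(Y|X=1) = 1.370951
  X=2: P(X=2) = 11/28, P(Y|X=2) = (1/11, 2/11, 8/11) → H(Y|X=2) = 1.095795
H(Y|X) = (3/7)·1.251629 + (5/28)·1.370951 + (11/28)·1.095795 = 1.2117 bits

H(X,Y) = -Σ_{x,y} P(x,y) log₂ P(x,y). Per-cell terms -P(x,y)·log₂P(x,y):
  X=0: 0.271954, 0.271954, 0.516387
  X=1: 0.171691, 0.171691, 0.345256
  X=2: 0.171691, 0.271954, 0.516387
Sum of the 9 terms: H(X,Y) = 2.7090 bits

Chain rule check:
  H(X) + H(Y|X) = 1.4972 + 1.2117 = 2.7089 bits
  H(X,Y) = 2.7090 bits
✓ Chain rule verified (Δ = 0.0001 is 4-dp rounding noise: each of the three values was rounded independently).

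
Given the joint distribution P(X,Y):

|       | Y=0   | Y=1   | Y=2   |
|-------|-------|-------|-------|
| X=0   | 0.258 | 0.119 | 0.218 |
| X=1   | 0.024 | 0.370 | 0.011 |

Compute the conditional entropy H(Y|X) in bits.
1.1064 bits

H(Y|X) = H(X,Y) - H(X)

H(X,Y) = -Σ_{x,y} P(x,y) log₂ P(x,y). Per-cell terms -P(x,y)·log₂P(x,y):
  X=0: 0.5043, 0.3654, 0.4791
  X=1: 0.1291, 0.5307, 0.0716
Sum of the 6 terms: H(X,Y) = 2.0802 bits

Marginal of X (row sums):
  P(X=0) = 0.258 + 0.119 + 0.218 = 0.595
  P(X=1) = 0.024 + 0.370 + 0.011 = 0.405
H(X) = -[0.595·log₂(0.595) + 0.405·log₂(0.405)]
  = 0.4457 + 0.5281 = 0.9738 bits

H(Y|X) = H(X,Y) - H(X) = 2.0802 - 0.9738 = 1.1064 bits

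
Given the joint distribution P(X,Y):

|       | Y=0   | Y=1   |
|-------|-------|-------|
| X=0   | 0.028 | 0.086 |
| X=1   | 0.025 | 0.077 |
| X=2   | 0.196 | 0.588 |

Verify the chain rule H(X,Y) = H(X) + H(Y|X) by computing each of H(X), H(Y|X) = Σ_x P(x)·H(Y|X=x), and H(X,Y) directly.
H(X) = 0.9683 bits, H(Y|X) = 0.8097 bits, H(X,Y) = 1.7780 bits

Marginal of X (row sums):
  P(X=0) = 0.028 + 0.086 = 0.114
  P(X=1) = 0.025 + 0.077 = 0.102
  P(X=2) = 0.196 + 0.588 = 0.784
H(X) = -[0.114·log₂(0.114) + 0.102·log₂(0.102) + 0.784·log₂(0.784)]
  = 0.35715 + 0.33592 + 0.27524 = 0.9683 bits

H(Y|X) = Σ_x P(x)·H(Y|X=x):
  X=0: P(X=0) = 0.114, P(Y|X=0) = (14/57, 43/57) → H(Y|X=0) = 0.80425
  X=1: P(X=1) = 0.102, P(Y|X=1) = (25/102, 77/102) → H(Y|X=1) = 0.80342
  X=2: P(X=2) = 0.784, P(Y|X=2) = (1/4, 3/4) → H(Y|X=2) = 0.81128
H(Y|X) = 0.114·0.80425 + 0.102·0.80342 + 0.784·0.81128 = 0.8097 bits

H(X,Y) = -Σ_{x,y} P(x,y) log₂ P(x,y). Per-cell terms -P(x,y)·log₂P(x,y):
  X=0: 0.14444, 0.30440
  X=1: 0.13305, 0.28482
  X=2: 0.46081, 0.45047
Sum of the 6 terms: H(X,Y) = 1.7780 bits

Chain rule check:
  H(X) + H(Y|X) = 0.9683 + 0.8097 = 1.7780 bits
  H(X,Y) = 1.7780 bits
✓ Chain rule verified.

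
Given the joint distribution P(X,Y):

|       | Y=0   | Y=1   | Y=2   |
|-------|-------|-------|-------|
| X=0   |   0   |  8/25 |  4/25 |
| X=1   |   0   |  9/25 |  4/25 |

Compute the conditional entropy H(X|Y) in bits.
0.9983 bits

H(X|Y) = H(X,Y) - H(Y)

H(X,Y) = -Σ_{x,y} P(x,y) log₂ P(x,y). Per-cell terms -P(x,y)·log₂P(x,y):
  X=0: 0.00000, 0.52603, 0.42302
  X=1: 0.00000, 0.53062, 0.42302
  (cells with P = 0 contribute 0)
Sum of the 6 terms: H(X,Y) = 1.9027 bits

Marginal of Y (column sums):
  P(Y=0) = 0 + 0 = 0
  P(Y=1) = 8/25 + 9/25 = 17/25
  P(Y=2) = 4/25 + 4/25 = 8/25
H(Y) = -[(17/25)·log₂(17/25) + (8/25)·log₂(8/25)]   (outcomes with P = 0 contribute 0)
  = 0.37835 + 0.52603 = 0.9044 bits

H(X|Y) = H(X,Y) - H(Y) = 1.9027 - 0.9044 = 0.9983 bits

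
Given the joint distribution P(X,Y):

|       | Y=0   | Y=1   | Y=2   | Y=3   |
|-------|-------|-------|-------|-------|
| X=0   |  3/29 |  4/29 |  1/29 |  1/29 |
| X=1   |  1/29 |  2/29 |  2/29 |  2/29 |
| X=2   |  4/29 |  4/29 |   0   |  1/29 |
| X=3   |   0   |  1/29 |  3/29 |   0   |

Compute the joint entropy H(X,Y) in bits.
3.4956 bits

H(X,Y) = -Σ_{x,y} P(x,y) log₂ P(x,y). Per-cell terms -P(x,y)·log₂P(x,y):
  X=0: 0.3386, 0.3942, 0.1675, 0.1675
  X=1: 0.1675, 0.2661, 0.2661, 0.2661
  X=2: 0.3942, 0.3942, 0.0000, 0.1675
  X=3: 0.0000, 0.1675, 0.3386, 0.0000
  (cells with P = 0 contribute 0)
Sum of the 16 terms: H(X,Y) = 3.4956 bits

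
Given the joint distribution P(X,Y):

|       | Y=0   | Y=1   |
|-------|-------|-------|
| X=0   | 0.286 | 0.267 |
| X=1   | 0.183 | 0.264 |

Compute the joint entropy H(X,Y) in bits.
1.9808 bits

H(X,Y) = -Σ_{x,y} P(x,y) log₂ P(x,y). Per-cell terms -P(x,y)·log₂P(x,y):
  X=0: 0.5165, 0.5087
  X=1: 0.4484, 0.5072
Sum of the 4 terms: H(X,Y) = 1.9808 bits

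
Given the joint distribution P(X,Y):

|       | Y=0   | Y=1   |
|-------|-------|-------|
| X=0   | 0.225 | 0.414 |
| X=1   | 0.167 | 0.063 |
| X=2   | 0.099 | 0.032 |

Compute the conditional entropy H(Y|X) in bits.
0.8980 bits

H(Y|X) = H(X,Y) - H(X)

H(X,Y) = -Σ_{x,y} P(x,y) log₂ P(x,y). Per-cell terms -P(x,y)·log₂P(x,y):
  X=0: 0.484201, 0.526731
  X=1: 0.431207, 0.251276
  X=2: 0.330306, 0.158905
Sum of the 6 terms: H(X,Y) = 2.18263 bits

Marginal of X (row sums):
  P(X=0) = 0.225 + 0.414 = 0.639
  P(X=1) = 0.167 + 0.063 = 0.230
  P(X=2) = 0.099 + 0.032 = 0.131
H(X) = -[0.639·log₂(0.639) + 0.230·log₂(0.230) + 0.131·log₂(0.131)]
  = 0.412866 + 0.487668 + 0.384139 = 1.28467 bits

H(Y|X) = H(X,Y) - H(X) = 2.18263 - 1.28467 = 0.8980 bits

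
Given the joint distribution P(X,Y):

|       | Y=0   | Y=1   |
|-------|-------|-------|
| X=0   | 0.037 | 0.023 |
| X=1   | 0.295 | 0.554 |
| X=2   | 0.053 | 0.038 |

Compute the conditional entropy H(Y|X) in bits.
0.9379 bits

H(Y|X) = H(X,Y) - H(X)

H(X,Y) = -Σ_{x,y} P(x,y) log₂ P(x,y). Per-cell terms -P(x,y)·log₂P(x,y):
  X=0: 0.17598, 0.12517
  X=1: 0.51956, 0.47203
  X=2: 0.22461, 0.17928
Sum of the 6 terms: H(X,Y) = 1.6966 bits

Marginal of X (row sums):
  P(X=0) = 0.037 + 0.023 = 0.060
  P(X=1) = 0.295 + 0.554 = 0.849
  P(X=2) = 0.053 + 0.038 = 0.091
H(X) = -[0.060·log₂(0.060) + 0.849·log₂(0.849) + 0.091·log₂(0.091)]
  = 0.24353 + 0.20050 + 0.31468 = 0.7587 bits

H(Y|X) = H(X,Y) - H(X) = 1.6966 - 0.7587 = 0.9379 bits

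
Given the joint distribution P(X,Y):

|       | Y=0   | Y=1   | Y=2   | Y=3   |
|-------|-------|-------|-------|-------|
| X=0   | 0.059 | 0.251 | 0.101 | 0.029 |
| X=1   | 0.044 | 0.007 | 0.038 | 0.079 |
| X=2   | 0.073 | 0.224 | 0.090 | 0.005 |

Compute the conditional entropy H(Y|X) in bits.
1.5675 bits

H(Y|X) = H(X,Y) - H(X)

H(X,Y) = -Σ_{x,y} P(x,y) log₂ P(x,y). Per-cell terms -P(x,y)·log₂P(x,y):
  X=0: 0.24091, 0.50055, 0.33406, 0.14813
  X=1: 0.19828, 0.05011, 0.17928, 0.28930
  X=2: 0.27565, 0.48349, 0.31265, 0.03822
Sum of the 12 terms: H(X,Y) = 3.0506 bits

Marginal of X (row sums):
  P(X=0) = 0.059 + 0.251 + 0.101 + 0.029 = 0.440
  P(X=1) = 0.044 + 0.007 + 0.038 + 0.079 = 0.168
  P(X=2) = 0.073 + 0.224 + 0.090 + 0.005 = 0.392
H(X) = -[0.440·log₂(0.440) + 0.168·log₂(0.168) + 0.392·log₂(0.392)]
  = 0.52115 + 0.43234 + 0.52962 = 1.4831 bits

H(Y|X) = H(X,Y) - H(X) = 3.0506 - 1.4831 = 1.5675 bits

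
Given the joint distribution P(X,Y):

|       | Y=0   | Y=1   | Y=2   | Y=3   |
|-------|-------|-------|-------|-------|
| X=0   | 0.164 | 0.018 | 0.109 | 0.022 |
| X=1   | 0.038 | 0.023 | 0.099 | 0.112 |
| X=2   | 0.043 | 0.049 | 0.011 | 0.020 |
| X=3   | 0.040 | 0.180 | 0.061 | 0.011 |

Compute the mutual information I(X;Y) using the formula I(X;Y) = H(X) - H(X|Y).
0.3633 bits

I(X;Y) = H(X) - H(X|Y)

Marginal of X (row sums):
  P(X=0) = 0.164 + 0.018 + 0.109 + 0.022 = 0.313
  P(X=1) = 0.038 + 0.023 + 0.099 + 0.112 = 0.272
  P(X=2) = 0.043 + 0.049 + 0.011 + 0.020 = 0.123
  P(X=3) = 0.040 + 0.180 + 0.061 + 0.011 = 0.292
H(X) = -[0.313·log₂(0.313) + 0.272·log₂(0.272) + 0.123·log₂(0.123) + 0.292·log₂(0.292)]
  = 0.5245 + 0.5109 + 0.3719 + 0.5186 = 1.9259 bits

Marginal of Y (column sums):
  P(Y=0) = 0.164 + 0.038 + 0.043 + 0.040 = 0.285
  P(Y=1) = 0.018 + 0.023 + 0.049 + 0.180 = 0.270
  P(Y=2) = 0.109 + 0.099 + 0.011 + 0.061 = 0.280
  P(Y=3) = 0.022 + 0.112 + 0.020 + 0.011 = 0.165
H(X|Y) = Σ_y P(y)·H(X|Y=y):
  Y=0: P(Y=0) = 0.285, P(X|Y=0) = (164/285, 2/15, 43/285, 8/57) → H(X|Y=0) = 1.6556
  Y=1: P(Y=1) = 0.270, P(X|Y=1) = (1/15, 23/270, 49/270, 2/3) → H(X|Y=1) = 1.3999
  Y=2: P(Y=2) = 0.280, P(X|Y=2) = (109/280, 99/280, 11/280, 61/280) → H(X|Y=2) = 1.7226
  Y=3: P(Y=3) = 0.165, P(X|Y=3) = (2/15, 112/165, 4/33, 1/15) → H(X|Y=3) = 1.3965
H(X|Y) = 0.285·1.6556 + 0.270·1.3999 + 0.280·1.7226 + 0.165·1.3965 = 1.5626 bits

I(X;Y) = H(X) - H(X|Y) = 1.9259 - 1.5626 = 0.3633 bits

Cross-check via I(X;Y) = H(X) + H(Y) - H(X,Y): computing H(Y) from the column sums and H(X,Y) from the 16 cells in the same way gives H(Y) = 1.9693 bits and H(X,Y) = 3.5319 bits, so
I(X;Y) = 1.9259 + 1.9693 - 3.5319 = 0.3633 bits ✓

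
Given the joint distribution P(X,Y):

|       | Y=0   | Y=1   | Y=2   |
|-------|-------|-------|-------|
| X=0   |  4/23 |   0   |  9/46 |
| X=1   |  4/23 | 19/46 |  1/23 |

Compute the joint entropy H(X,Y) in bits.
2.0618 bits

H(X,Y) = -Σ_{x,y} P(x,y) log₂ P(x,y). Per-cell terms -P(x,y)·log₂P(x,y):
  X=0: 0.43888, 0.00000, 0.46049
  X=1: 0.43888, 0.52689, 0.19668
  (cells with P = 0 contribute 0)
Sum of the 6 terms: H(X,Y) = 2.0618 bits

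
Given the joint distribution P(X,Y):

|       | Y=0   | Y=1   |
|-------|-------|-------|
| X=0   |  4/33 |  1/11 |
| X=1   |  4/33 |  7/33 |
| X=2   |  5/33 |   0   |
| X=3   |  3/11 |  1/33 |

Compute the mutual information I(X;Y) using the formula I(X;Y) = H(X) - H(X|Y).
0.2520 bits

I(X;Y) = H(X) - H(X|Y)

Marginal of X (row sums):
  P(X=0) = 4/33 + 1/11 = 7/33
  P(X=1) = 4/33 + 7/33 = 1/3
  P(X=2) = 5/33 + 0 = 5/33
  P(X=3) = 3/11 + 1/33 = 10/33
H(X) = -[(7/33)·log₂(7/33) + (1/3)·log₂(1/3) + (5/33)·log₂(5/33) + (10/33)·log₂(10/33)]
  = 0.47452 + 0.52832 + 0.41249 + 0.52196 = 1.9373 bits

Marginal of Y (column sums):
  P(Y=0) = 4/33 + 4/33 + 5/33 + 3/11 = 2/3
  P(Y=1) = 1/11 + 7/33 + 0 + 1/33 = 1/3
H(X|Y) = Σ_y P(y)·H(X|Y=y):
  Y=0: P(Y=0) = 2/3, P(X|Y=0) = (2/11, 2/11, 5/22, 9/22) → H(X|Y=0) = 1.90766
  Y=1: P(Y=1) = 1/3, P(X|Y=1) = (3/11, 7/11, 0, 1/11) → H(X|Y=1) = 1.24067
H(X|Y) = (2/3)·1.90766 + (1/3)·1.24067 = 1.6853 bits

I(X;Y) = H(X) - H(X|Y) = 1.9373 - 1.6853 = 0.2520 bits

Cross-check via I(X;Y) = H(X) + H(Y) - H(X,Y): computing H(Y) from the column sums and H(X,Y) from the 8 cells in the same way gives H(Y) = 0.9183 bits and H(X,Y) = 2.6036 bits, so
I(X;Y) = 1.9373 + 0.9183 - 2.6036 = 0.2520 bits ✓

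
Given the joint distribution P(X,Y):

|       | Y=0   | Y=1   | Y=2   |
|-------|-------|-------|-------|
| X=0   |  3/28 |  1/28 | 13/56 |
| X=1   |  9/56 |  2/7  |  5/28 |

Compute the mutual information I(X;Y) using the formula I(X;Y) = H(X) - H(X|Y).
0.1269 bits

I(X;Y) = H(X) - H(X|Y)

Marginal of X (row sums):
  P(X=0) = 3/28 + 1/28 + 13/56 = 3/8
  P(X=1) = 9/56 + 2/7 + 5/28 = 5/8
H(X) = -[(3/8)·log₂(3/8) + (5/8)·log₂(5/8)]
  = 0.5306 + 0.4238 = 0.9544 bits

Marginal of Y (column sums):
  P(Y=0) = 3/28 + 9/56 = 15/56
  P(Y=1) = 1/28 + 2/7 = 9/28
  P(Y=2) = 13/56 + 5/28 = 23/56
H(X|Y) = Σ_y P(y)·H(X|Y=y):
  Y=0: P(Y=0) = 15/56, P(X|Y=0) = (2/5, 3/5) → H(X|Y=0) = 0.9710
  Y=1: P(Y=1) = 9/28, P(X|Y=1) = (1/9, 8/9) → H(X|Y=1) = 0.5033
  Y=2: P(Y=2) = 23/56, P(X|Y=2) = (13/23, 10/23) → H(X|Y=2) = 0.9877
H(X|Y) = (15/56)·0.9710 + (9/28)·0.5033 + (23/56)·0.9877 = 0.8275 bits

I(X;Y) = H(X) - H(X|Y) = 0.9544 - 0.8275 = 0.1269 bits

Cross-check via I(X;Y) = H(X) + H(Y) - H(X,Y): computing H(Y) from the column sums and H(X,Y) from the 6 cells in the same way gives H(Y) = 1.5626 bits and H(X,Y) = 2.3901 bits, so
I(X;Y) = 0.9544 + 1.5626 - 2.3901 = 0.1269 bits ✓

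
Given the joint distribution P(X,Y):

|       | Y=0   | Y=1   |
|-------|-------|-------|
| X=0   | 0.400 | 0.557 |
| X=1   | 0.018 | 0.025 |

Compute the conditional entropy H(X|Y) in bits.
0.2559 bits

H(X|Y) = H(X,Y) - H(Y)

H(X,Y) = -Σ_{x,y} P(x,y) log₂ P(x,y). Per-cell terms -P(x,y)·log₂P(x,y):
  X=0: 0.52877, 0.47025
  X=1: 0.10433, 0.13305
Sum of the 4 terms: H(X,Y) = 1.2364 bits

Marginal of Y (column sums):
  P(Y=0) = 0.400 + 0.018 = 0.418
  P(Y=1) = 0.557 + 0.025 = 0.582
H(Y) = -[0.418·log₂(0.418) + 0.582·log₂(0.582)]
  = 0.52602 + 0.45449 = 0.9805 bits

H(X|Y) = H(X,Y) - H(Y) = 1.2364 - 0.9805 = 0.2559 bits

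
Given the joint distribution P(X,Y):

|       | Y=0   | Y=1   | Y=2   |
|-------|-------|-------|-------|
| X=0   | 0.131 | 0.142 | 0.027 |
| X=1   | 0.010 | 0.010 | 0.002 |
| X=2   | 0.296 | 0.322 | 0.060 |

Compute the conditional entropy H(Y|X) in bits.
1.3430 bits

H(Y|X) = H(X,Y) - H(X)

H(X,Y) = -Σ_{x,y} P(x,y) log₂ P(x,y). Per-cell terms -P(x,y)·log₂P(x,y):
  X=0: 0.38414, 0.39988, 0.14069
  X=1: 0.06644, 0.06644, 0.01793
  X=2: 0.51987, 0.52643, 0.24353
Sum of the 9 terms: H(X,Y) = 2.36535 bits

Marginal of X (row sums):
  P(X=0) = 0.131 + 0.142 + 0.027 = 0.300
  P(X=1) = 0.010 + 0.010 + 0.002 = 0.022
  P(X=2) = 0.296 + 0.322 + 0.060 = 0.678
H(X) = -[0.300·log₂(0.300) + 0.022·log₂(0.022) + 0.678·log₂(0.678)]
  = 0.52109 + 0.12114 + 0.38012 = 1.02235 bits

H(Y|X) = H(X,Y) - H(X) = 2.36535 - 1.02235 = 1.3430 bits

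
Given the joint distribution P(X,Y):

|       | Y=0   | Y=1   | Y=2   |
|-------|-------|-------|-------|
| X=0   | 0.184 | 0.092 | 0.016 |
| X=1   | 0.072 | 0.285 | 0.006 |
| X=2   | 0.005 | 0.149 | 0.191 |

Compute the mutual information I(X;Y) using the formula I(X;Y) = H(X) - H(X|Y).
0.4486 bits

I(X;Y) = H(X) - H(X|Y)

Marginal of X (row sums):
  P(X=0) = 0.184 + 0.092 + 0.016 = 0.292
  P(X=1) = 0.072 + 0.285 + 0.006 = 0.363
  P(X=2) = 0.005 + 0.149 + 0.191 = 0.345
H(X) = -[0.292·log₂(0.292) + 0.363·log₂(0.363) + 0.345·log₂(0.345)]
  = 0.51858 + 0.53069 + 0.52969 = 1.57896 bits

Marginal of Y (column sums):
  P(Y=0) = 0.184 + 0.072 + 0.005 = 0.261
  P(Y=1) = 0.092 + 0.285 + 0.149 = 0.526
  P(Y=2) = 0.016 + 0.006 + 0.191 = 0.213
H(X|Y) = Σ_y P(y)·H(X|Y=y):
  Y=0: P(Y=0) = 0.261, P(X|Y=0) = (184/261, 8/29, 5/261) → H(X|Y=0) = 0.97741
  Y=1: P(Y=1) = 0.526, P(X|Y=1) = (46/263, 285/526, 149/526) → H(X|Y=1) = 1.43446
  Y=2: P(Y=2) = 0.213, P(X|Y=2) = (16/213, 2/71, 191/213) → H(X|Y=2) = 0.56664
H(X|Y) = 0.261·0.97741 + 0.526·1.43446 + 0.213·0.56664 = 1.13032 bits

I(X;Y) = H(X) - H(X|Y) = 1.57896 - 1.13032 = 0.4486 bits

Cross-check via I(X;Y) = H(X) + H(Y) - H(X,Y): computing H(Y) from the column sums and H(X,Y) from the 9 cells in the same way gives H(Y) = 1.46854 bits and H(X,Y) = 2.59886 bits, so
I(X;Y) = 1.57896 + 1.46854 - 2.59886 = 0.4486 bits ✓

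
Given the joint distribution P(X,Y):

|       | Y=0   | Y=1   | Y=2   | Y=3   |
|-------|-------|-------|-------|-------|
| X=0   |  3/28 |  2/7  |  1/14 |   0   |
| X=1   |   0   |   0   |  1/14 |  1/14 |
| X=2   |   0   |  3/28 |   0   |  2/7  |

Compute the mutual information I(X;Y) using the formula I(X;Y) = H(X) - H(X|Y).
0.7117 bits

I(X;Y) = H(X) - H(X|Y)

Marginal of X (row sums):
  P(X=0) = 3/28 + 2/7 + 1/14 + 0 = 13/28
  P(X=1) = 0 + 0 + 1/14 + 1/14 = 1/7
  P(X=2) = 0 + 3/28 + 0 + 2/7 = 11/28
H(X) = -[(13/28)·log₂(13/28) + (1/7)·log₂(1/7) + (11/28)·log₂(11/28)]
  = 0.513925 + 0.401051 + 0.529541 = 1.44452 bits

Marginal of Y (column sums):
  P(Y=0) = 3/28 + 0 + 0 = 3/28
  P(Y=1) = 2/7 + 0 + 3/28 = 11/28
  P(Y=2) = 1/14 + 1/14 + 0 = 1/7
  P(Y=3) = 0 + 1/14 + 2/7 = 5/14
H(X|Y) = Σ_y P(y)·H(X|Y=y):
  Y=0: P(Y=0) = 3/28, P(X|Y=0) = (1, 0, 0) → H(X|Y=0) = 0.000000
  Y=1: P(Y=1) = 11/28, P(X|Y=1) = (8/11, 0, 3/11) → H(X|Y=1) = 0.845351
  Y=2: P(Y=2) = 1/7, P(X|Y=2) = (1/2, 1/2, 0) → H(X|Y=2) = 1.000000
  Y=3: P(Y=3) = 5/14, P(X|Y=3) = (0, 1/5, 4/5) → H(X|Y=3) = 0.721928
H(X|Y) = (3/28)·0.000000 + (11/28)·0.845351 + (1/7)·1.000000 + (5/14)·0.721928 = 0.73279 bits

I(X;Y) = H(X) - H(X|Y) = 1.44452 - 0.73279 = 0.7117 bits

Cross-check via I(X;Y) = H(X) + H(Y) - H(X,Y): computing H(Y) from the column sums and H(X,Y) from the 12 cells in the same way gives H(Y) = 1.80636 bits and H(X,Y) = 2.53915 bits, so
I(X;Y) = 1.44452 + 1.80636 - 2.53915 = 0.7117 bits ✓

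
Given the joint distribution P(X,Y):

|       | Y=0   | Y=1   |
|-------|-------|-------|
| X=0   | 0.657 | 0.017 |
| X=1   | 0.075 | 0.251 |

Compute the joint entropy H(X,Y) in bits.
1.2789 bits

H(X,Y) = -Σ_{x,y} P(x,y) log₂ P(x,y). Per-cell terms -P(x,y)·log₂P(x,y):
  X=0: 0.39816, 0.09993
  X=1: 0.28027, 0.50055
Sum of the 4 terms: H(X,Y) = 1.2789 bits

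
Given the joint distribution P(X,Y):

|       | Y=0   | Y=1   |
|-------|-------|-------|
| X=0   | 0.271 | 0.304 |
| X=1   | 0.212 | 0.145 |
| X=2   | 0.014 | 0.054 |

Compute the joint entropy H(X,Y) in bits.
2.2247 bits

H(X,Y) = -Σ_{x,y} P(x,y) log₂ P(x,y). Per-cell terms -P(x,y)·log₂P(x,y):
  X=0: 0.5105, 0.5222
  X=1: 0.4744, 0.4040
  X=2: 0.0862, 0.2274
Sum of the 6 terms: H(X,Y) = 2.2247 bits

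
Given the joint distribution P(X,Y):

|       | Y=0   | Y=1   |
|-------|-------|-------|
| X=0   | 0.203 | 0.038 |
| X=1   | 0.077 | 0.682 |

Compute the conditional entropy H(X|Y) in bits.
0.4522 bits

H(X|Y) = H(X,Y) - H(Y)

H(X,Y) = -Σ_{x,y} P(x,y) log₂ P(x,y). Per-cell terms -P(x,y)·log₂P(x,y):
  X=0: 0.46699, 0.17928
  X=1: 0.28482, 0.37657
Sum of the 4 terms: H(X,Y) = 1.30766 bits

Marginal of Y (column sums):
  P(Y=0) = 0.203 + 0.077 = 0.280
  P(Y=1) = 0.038 + 0.682 = 0.720
H(Y) = -[0.280·log₂(0.280) + 0.720·log₂(0.720)]
  = 0.51422 + 0.34123 = 0.85545 bits

H(X|Y) = H(X,Y) - H(Y) = 1.30766 - 0.85545 = 0.4522 bits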